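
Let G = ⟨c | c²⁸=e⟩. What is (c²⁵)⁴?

Compute successive powers of (c²⁵), reducing at each step:
  (c²⁵)²: (c²⁵) · c²⁵ = c²²
  (c²⁵)³: (c²²) · c²⁵ = c¹⁹
  (c²⁵)⁴: (c¹⁹) · c²⁵ = c¹⁶

Answer: c¹⁶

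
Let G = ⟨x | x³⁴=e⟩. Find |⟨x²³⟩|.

|⟨x²³⟩| equals the order of x²³. Compute successive powers until reaching e:
  (x²³)¹ = x²³, (x²³)² = x¹², (x²³)³ = x, (x²³)⁴ = x²⁴, (x²³)⁵ = x¹³, (x²³)⁶ = x², (x²³)⁷ = x²⁵, (x²³)⁸ = x¹⁴, (x²³)⁹ = x³, (x²³)¹⁰ = x²⁶, (x²³)¹¹ = x¹⁵, (x²³)¹² = x⁴, (x²³)¹³ = x²⁷, (x²³)¹⁴ = x¹⁶, (x²³)¹⁵ = x⁵, (x²³)¹⁶ = x²⁸, (x²³)¹⁷ = x¹⁷, (x²³)¹⁸ = x⁶, (x²³)¹⁹ = x²⁹, (x²³)²⁰ = x¹⁸, (x²³)²¹ = x⁷, (x²³)²² = x³⁰, (x²³)²³ = x¹⁹, (x²³)²⁴ = x⁸, (x²³)²⁵ = x³¹, (x²³)²⁶ = x²⁰, (x²³)²⁷ = x⁹, (x²³)²⁸ = x³², (x²³)²⁹ = x²¹, (x²³)³⁰ = x¹⁰, (x²³)³¹ = x³³, (x²³)³² = x²², (x²³)³³ = x¹¹, (x²³)³⁴ = e.
The smallest positive k with (x²³)ᵏ = e is 34, so |⟨x²³⟩| = 34.

Answer: 34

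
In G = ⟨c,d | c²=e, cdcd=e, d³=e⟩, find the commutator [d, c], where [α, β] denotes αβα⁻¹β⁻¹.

[d, c] = d·c·d⁻¹·c⁻¹.
  d · c = cd²
  (cd²) · (d²) = cd
  (cd) · c = d²

Answer: d²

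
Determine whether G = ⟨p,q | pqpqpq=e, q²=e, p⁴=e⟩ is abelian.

p·q = pq but q·p = qp, so p·q ≠ q·p and G is not abelian.

Answer: No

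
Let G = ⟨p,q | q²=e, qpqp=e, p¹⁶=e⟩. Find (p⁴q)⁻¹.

The order of (p⁴q) is 2 (smallest k with (p⁴q)ᵏ = e), so (p⁴q)⁻¹ = (p⁴q)¹ = p⁴q.
Check: (p⁴q) · (p⁴q) → (p⁴q) · p⁴ = q;   q · q = e, giving e as required.

Answer: p⁴q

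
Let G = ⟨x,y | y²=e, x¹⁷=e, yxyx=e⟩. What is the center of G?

An element z ∈ Z(G) iff z commutes with every generator.
For example e is central: e·x = x = x·e; e·y = y = y·e.
Whereas x ∉ Z(G) since x·y = xy ≠ x¹⁶y = y·x.
Checking each of the 34 elements this way gives Z(G) = {e}, of order 1.

Answer: {e}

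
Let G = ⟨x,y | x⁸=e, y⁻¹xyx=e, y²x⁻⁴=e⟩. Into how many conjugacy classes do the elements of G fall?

The conjugacy classes (representative and size) are:
  [e] (size 1), [x⁷] (size 2), [x⁶] (size 2), [x³] (size 2), [x⁴] (size 1), [x²y⁻¹] (size 4), [x³y⁻¹] (size 4).
Class equation: 1 + 2 + 2 + 2 + 1 + 4 + 4 = 16 = |G|. So G has 7 conjugacy classes.

Answer: 7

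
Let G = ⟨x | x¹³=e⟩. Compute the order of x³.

Compute successive powers until reaching e:
  (x³)¹ = x³, (x³)² = x⁶, (x³)³ = x⁹, (x³)⁴ = x¹², (x³)⁵ = x², (x³)⁶ = x⁵, (x³)⁷ = x⁸, (x³)⁸ = x¹¹, (x³)⁹ = x, (x³)¹⁰ = x⁴, (x³)¹¹ = x⁷, (x³)¹² = x¹⁰, (x³)¹³ = e.
The smallest positive k with (x³)ᵏ = e is 13.

Answer: 13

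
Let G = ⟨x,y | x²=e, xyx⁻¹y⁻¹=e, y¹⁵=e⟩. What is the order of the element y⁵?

Compute successive powers until reaching e:
  (y⁵)¹ = y⁵, (y⁵)² = y¹⁰, (y⁵)³ = e.
The smallest positive k with (y⁵)ᵏ = e is 3.

Answer: 3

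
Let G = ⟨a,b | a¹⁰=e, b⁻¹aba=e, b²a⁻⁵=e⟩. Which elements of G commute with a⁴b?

⟨a⁴b⟩ ⊆ C_G(a⁴b) since powers of a⁴b commute with a⁴b; so |C_G(a⁴b)| ≥ |⟨a⁴b⟩| = 4.
By orbit–stabilizer, |C_G(a⁴b)| = |G| / |conj. class of a⁴b| = 20 / 5 = 4.
The 4 elements commuting with a⁴b are {e, a⁵, a⁴b, a⁴b⁻¹}.

Answer: {e, a⁵, a⁴b, a⁴b⁻¹}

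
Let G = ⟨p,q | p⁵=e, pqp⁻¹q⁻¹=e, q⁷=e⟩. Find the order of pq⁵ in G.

Compute successive powers until reaching e:
  (pq⁵)¹ = pq⁵, (pq⁵)² = p²q³, (pq⁵)³ = p³q, (pq⁵)⁴ = p⁴q⁶, (pq⁵)⁵ = q⁴, (pq⁵)⁶ = pq², (pq⁵)⁷ = p², (pq⁵)⁸ = p³q⁵, (pq⁵)⁹ = p⁴q³, (pq⁵)¹⁰ = q, (pq⁵)¹¹ = pq⁶, (pq⁵)¹² = p²q⁴, (pq⁵)¹³ = p³q², (pq⁵)¹⁴ = p⁴, (pq⁵)¹⁵ = q⁵, (pq⁵)¹⁶ = pq³, (pq⁵)¹⁷ = p²q, (pq⁵)¹⁸ = p³q⁶, (pq⁵)¹⁹ = p⁴q⁴, (pq⁵)²⁰ = q², (pq⁵)²¹ = p, (pq⁵)²² = p²q⁵, (pq⁵)²³ = p³q³, (pq⁵)²⁴ = p⁴q, (pq⁵)²⁵ = q⁶, (pq⁵)²⁶ = pq⁴, (pq⁵)²⁷ = p²q², (pq⁵)²⁸ = p³, (pq⁵)²⁹ = p⁴q⁵, (pq⁵)³⁰ = q³, (pq⁵)³¹ = pq, (pq⁵)³² = p²q⁶, (pq⁵)³³ = p³q⁴, (pq⁵)³⁴ = p⁴q², (pq⁵)³⁵ = e.
The smallest positive k with (pq⁵)ᵏ = e is 35.

Answer: 35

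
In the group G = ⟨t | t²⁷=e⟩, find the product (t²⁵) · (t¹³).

Compute (t²⁵) · (t¹³) by multiplying left to right and reducing via the relations at each step:
  (t²⁵) · t¹³ = t¹¹

Answer: t¹¹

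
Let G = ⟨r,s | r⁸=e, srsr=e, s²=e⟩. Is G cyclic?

Every cyclic group is abelian. But r·s = rs while s·r = r⁷s, so r·s ≠ s·r and G is not abelian. Hence G is not cyclic.

Answer: No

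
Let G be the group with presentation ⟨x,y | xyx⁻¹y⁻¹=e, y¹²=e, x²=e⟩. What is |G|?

Enumerate words in the generators, reducing via the relations: the distinct elements are
  {e, x, y, xy, y², y³, y⁴, y⁵, y⁶, y⁷, y⁸, y⁹, xy², xy³, xy⁴, xy⁵, xy⁶, xy⁷, xy⁸, xy⁹, y¹¹, y¹⁰, xy¹¹, xy¹⁰}.
No further products give new elements, so |G| = 24.

Answer: 24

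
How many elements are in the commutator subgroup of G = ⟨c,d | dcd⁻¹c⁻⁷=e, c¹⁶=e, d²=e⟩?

G' = [G, G] is generated by all commutators. The generator-pair commutators are: [c, d] = c¹⁰.
The subgroup they normally generate is {e, c², c⁴, c⁶, c⁸, c¹⁰, c¹², c¹⁴}, of order 8.
Check: |G/G'| = 32/8 = 4 is the order of the abelianisation.

Answer: 8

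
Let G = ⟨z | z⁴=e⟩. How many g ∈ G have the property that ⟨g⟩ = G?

G is cyclic of order 4. An element generates G iff its order is 4, and a cyclic group of order 4 has exactly φ(4) = 2 such elements.

Answer: 2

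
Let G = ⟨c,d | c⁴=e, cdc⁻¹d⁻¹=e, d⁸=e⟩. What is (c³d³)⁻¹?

The order of (c³d³) is 8 (smallest k with (c³d³)ᵏ = e), so (c³d³)⁻¹ = (c³d³)⁷ = cd⁵.
Check: (c³d³) · (cd⁵) → (c³d³) · c = d³;   (d³) · d⁵ = e, giving e as required.

Answer: cd⁵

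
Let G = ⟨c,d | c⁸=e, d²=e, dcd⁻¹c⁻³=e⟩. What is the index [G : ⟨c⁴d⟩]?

First find ord(c⁴d) by computing successive powers:
  (c⁴d)¹ = c⁴d, (c⁴d)² = e.
So |⟨c⁴d⟩| = ord(c⁴d) = 2. With |G| = 16, by Lagrange [G : ⟨c⁴d⟩] = 16/2 = 8.

Answer: 8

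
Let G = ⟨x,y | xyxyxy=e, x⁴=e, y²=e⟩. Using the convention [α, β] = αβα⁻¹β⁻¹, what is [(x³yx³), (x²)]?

[(x³yx³), (x²)] = (x³yx³)·(x²)·(x³yx³)⁻¹·(x²)⁻¹.
  (x³yx³) · (x²) = x³yx
  (x³yx) · (xyx) = x²yx²y
  (x²yx²y) · (x²) = yx²y

Answer: yx²y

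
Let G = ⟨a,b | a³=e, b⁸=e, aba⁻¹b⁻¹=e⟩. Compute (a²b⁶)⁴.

Compute successive powers of (a²b⁶), reducing at each step:
  (a²b⁶)²: (a²b⁶) · a² = ab⁶;   (ab⁶) · b⁶ = ab⁴
  (a²b⁶)³: (ab⁴) · a² = b⁴;   (b⁴) · b⁶ = b²
  (a²b⁶)⁴: (b²) · a² = a²b²;   (a²b²) · b⁶ = a²

Answer: a²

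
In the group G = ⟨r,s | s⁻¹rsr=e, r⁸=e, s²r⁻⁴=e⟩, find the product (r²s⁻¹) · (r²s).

Compute (r²s⁻¹) · (r²s) by multiplying left to right and reducing via the relations at each step:
  (r²s⁻¹) · r² = s⁻¹
  (s⁻¹) · s = e

Answer: e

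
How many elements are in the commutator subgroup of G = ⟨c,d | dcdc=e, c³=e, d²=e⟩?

G' = [G, G] is generated by all commutators. The generator-pair commutators are: [c, d] = c².
The subgroup they normally generate is {e, c, c²}, of order 3.
Check: |G/G'| = 6/3 = 2 is the order of the abelianisation.

Answer: 3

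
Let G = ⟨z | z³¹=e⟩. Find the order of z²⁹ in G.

Compute successive powers until reaching e:
  (z²⁹)¹ = z²⁹, (z²⁹)² = z²⁷, (z²⁹)³ = z²⁵, (z²⁹)⁴ = z²³, (z²⁹)⁵ = z²¹, (z²⁹)⁶ = z¹⁹, (z²⁹)⁷ = z¹⁷, (z²⁹)⁸ = z¹⁵, (z²⁹)⁹ = z¹³, (z²⁹)¹⁰ = z¹¹, (z²⁹)¹¹ = z⁹, (z²⁹)¹² = z⁷, (z²⁹)¹³ = z⁵, (z²⁹)¹⁴ = z³, (z²⁹)¹⁵ = z, (z²⁹)¹⁶ = z³⁰, (z²⁹)¹⁷ = z²⁸, (z²⁹)¹⁸ = z²⁶, (z²⁹)¹⁹ = z²⁴, (z²⁹)²⁰ = z²², (z²⁹)²¹ = z²⁰, (z²⁹)²² = z¹⁸, (z²⁹)²³ = z¹⁶, (z²⁹)²⁴ = z¹⁴, (z²⁹)²⁵ = z¹², (z²⁹)²⁶ = z¹⁰, (z²⁹)²⁷ = z⁸, (z²⁹)²⁸ = z⁶, (z²⁹)²⁹ = z⁴, (z²⁹)³⁰ = z², (z²⁹)³¹ = e.
The smallest positive k with (z²⁹)ᵏ = e is 31.

Answer: 31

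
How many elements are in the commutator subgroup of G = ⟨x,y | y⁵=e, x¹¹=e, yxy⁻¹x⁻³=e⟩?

G' = [G, G] is generated by all commutators. The generator-pair commutators are: [x, y] = x⁹.
The subgroup they normally generate is {e, x, x², x³, x⁴, x⁵, x⁶, x⁷, x⁸, x⁹, x¹⁰}, of order 11.
Check: |G/G'| = 55/11 = 5 is the order of the abelianisation.

Answer: 11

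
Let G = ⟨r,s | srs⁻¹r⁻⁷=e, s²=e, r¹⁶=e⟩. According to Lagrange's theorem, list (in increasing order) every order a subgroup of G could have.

|G| = 32 = 2⁵. By Lagrange's theorem the order of any subgroup divides 32; the divisors of 32 are 1, 2, 4, 8, 16, 32.

Answer: 1, 2, 4, 8, 16, 32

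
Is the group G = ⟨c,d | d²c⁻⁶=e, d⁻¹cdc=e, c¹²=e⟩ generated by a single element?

Every cyclic group is abelian. But c·d = cd while d·c = c⁵d⁻¹, so c·d ≠ d·c and G is not abelian. Hence G is not cyclic.

Answer: No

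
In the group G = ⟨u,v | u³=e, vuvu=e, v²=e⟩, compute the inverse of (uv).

The order of (uv) is 2 (smallest k with (uv)ᵏ = e), so (uv)⁻¹ = (uv)¹ = uv.
Check: (uv) · (uv) → (uv) · u = v;   v · v = e, giving e as required.

Answer: uv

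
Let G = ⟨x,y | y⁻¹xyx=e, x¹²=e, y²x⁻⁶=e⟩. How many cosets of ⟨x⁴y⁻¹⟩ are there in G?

First find ord(x⁴y⁻¹) by computing successive powers:
  (x⁴y⁻¹)¹ = x⁴y⁻¹, (x⁴y⁻¹)² = x⁶, (x⁴y⁻¹)³ = x⁴y, (x⁴y⁻¹)⁴ = e.
So |⟨x⁴y⁻¹⟩| = ord(x⁴y⁻¹) = 4. With |G| = 24, by Lagrange [G : ⟨x⁴y⁻¹⟩] = 24/4 = 6.

Answer: 6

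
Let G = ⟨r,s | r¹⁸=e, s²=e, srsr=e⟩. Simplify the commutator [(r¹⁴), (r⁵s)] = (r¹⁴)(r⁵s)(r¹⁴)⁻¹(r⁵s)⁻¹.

[(r¹⁴), (r⁵s)] = (r¹⁴)·(r⁵s)·(r¹⁴)⁻¹·(r⁵s)⁻¹.
  (r¹⁴) · (r⁵s) = rs
  (rs) · (r⁴) = r¹⁵s
  (r¹⁵s) · (r⁵s) = r¹⁰

Answer: r¹⁰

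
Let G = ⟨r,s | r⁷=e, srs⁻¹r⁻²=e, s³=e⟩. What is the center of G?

An element z ∈ Z(G) iff z commutes with every generator.
For example e is central: e·r = r = r·e; e·s = s = s·e.
Whereas r ∉ Z(G) since r·s = rs ≠ r²s = s·r.
Checking each of the 21 elements this way gives Z(G) = {e}, of order 1.

Answer: {e}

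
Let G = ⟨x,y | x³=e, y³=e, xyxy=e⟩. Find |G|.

Enumerate words in the generators, reducing via the relations: the distinct elements are
  {e, x, y, xy, x², y², xy², x²y, yx², y²x, xy²x, x²y²}.
No further products give new elements, so |G| = 12.

Answer: 12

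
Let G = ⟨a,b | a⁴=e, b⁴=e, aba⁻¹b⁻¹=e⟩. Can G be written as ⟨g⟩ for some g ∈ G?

|G| = 16, but the maximum element order in G is 4 < 16. No single element generates all of G, so G is not cyclic.

Answer: No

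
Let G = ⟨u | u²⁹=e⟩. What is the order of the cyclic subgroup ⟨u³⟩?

|⟨u³⟩| equals the order of u³. Compute successive powers until reaching e:
  (u³)¹ = u³, (u³)² = u⁶, (u³)³ = u⁹, (u³)⁴ = u¹², (u³)⁵ = u¹⁵, (u³)⁶ = u¹⁸, (u³)⁷ = u²¹, (u³)⁸ = u²⁴, (u³)⁹ = u²⁷, (u³)¹⁰ = u, (u³)¹¹ = u⁴, (u³)¹² = u⁷, (u³)¹³ = u¹⁰, (u³)¹⁴ = u¹³, (u³)¹⁵ = u¹⁶, (u³)¹⁶ = u¹⁹, (u³)¹⁷ = u²², (u³)¹⁸ = u²⁵, (u³)¹⁹ = u²⁸, (u³)²⁰ = u², (u³)²¹ = u⁵, (u³)²² = u⁸, (u³)²³ = u¹¹, (u³)²⁴ = u¹⁴, (u³)²⁵ = u¹⁷, (u³)²⁶ = u²⁰, (u³)²⁷ = u²³, (u³)²⁸ = u²⁶, (u³)²⁹ = e.
The smallest positive k with (u³)ᵏ = e is 29, so |⟨u³⟩| = 29.

Answer: 29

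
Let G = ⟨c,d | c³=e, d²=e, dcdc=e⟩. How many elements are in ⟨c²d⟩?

|⟨c²d⟩| equals the order of c²d. Compute successive powers until reaching e:
  (c²d)¹ = c²d, (c²d)² = e.
The smallest positive k with (c²d)ᵏ = e is 2, so |⟨c²d⟩| = 2.

Answer: 2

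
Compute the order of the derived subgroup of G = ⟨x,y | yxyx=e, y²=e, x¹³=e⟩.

G' = [G, G] is generated by all commutators. The generator-pair commutators are: [x, y] = x².
The subgroup they normally generate is {e, x, x², x³, x⁴, x⁵, x⁶, x⁷, x⁸, x⁹, x¹⁰, x¹¹, x¹²}, of order 13.
Check: |G/G'| = 26/13 = 2 is the order of the abelianisation.

Answer: 13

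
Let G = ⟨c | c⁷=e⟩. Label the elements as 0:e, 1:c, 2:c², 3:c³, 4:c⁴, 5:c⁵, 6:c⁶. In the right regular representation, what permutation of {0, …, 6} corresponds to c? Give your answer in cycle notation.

(0 1 2 3 4 5 6)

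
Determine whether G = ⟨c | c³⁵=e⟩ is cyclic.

|G| = 35. The element c has order 35 (its powers give 35 distinct elements), so ⟨c⟩ = G and G is cyclic.

Answer: Yes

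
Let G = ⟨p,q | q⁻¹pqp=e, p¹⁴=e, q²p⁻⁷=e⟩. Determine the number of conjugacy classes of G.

The conjugacy classes (representative and size) are:
  [e] (size 1), [p¹³] (size 2), [p¹²] (size 2), [p¹¹] (size 2), [p⁴] (size 2), [p⁵] (size 2), [p⁸] (size 2), [p⁷] (size 1), [p⁵q⁻¹] (size 7), [p⁵q] (size 7).
Class equation: 1 + 2 + 2 + 2 + 2 + 2 + 2 + 1 + 7 + 7 = 28 = |G|. So G has 10 conjugacy classes.

Answer: 10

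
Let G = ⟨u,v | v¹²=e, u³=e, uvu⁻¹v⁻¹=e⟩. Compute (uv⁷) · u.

Compute (uv⁷) · u by multiplying left to right and reducing via the relations at each step:
  (uv⁷) · u = u²v⁷

Answer: u²v⁷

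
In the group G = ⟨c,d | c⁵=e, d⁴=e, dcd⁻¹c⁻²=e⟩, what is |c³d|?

Compute successive powers until reaching e:
  (c³d)¹ = c³d, (c³d)² = c⁴d², (c³d)³ = cd³, (c³d)⁴ = e.
The smallest positive k with (c³d)ᵏ = e is 4.

Answer: 4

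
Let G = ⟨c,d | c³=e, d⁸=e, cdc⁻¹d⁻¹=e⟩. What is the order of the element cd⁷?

Compute successive powers until reaching e:
  (cd⁷)¹ = cd⁷, (cd⁷)² = c²d⁶, (cd⁷)³ = d⁵, (cd⁷)⁴ = cd⁴, (cd⁷)⁵ = c²d³, (cd⁷)⁶ = d², (cd⁷)⁷ = cd, (cd⁷)⁸ = c², (cd⁷)⁹ = d⁷, (cd⁷)¹⁰ = cd⁶, (cd⁷)¹¹ = c²d⁵, (cd⁷)¹² = d⁴, (cd⁷)¹³ = cd³, (cd⁷)¹⁴ = c²d², (cd⁷)¹⁵ = d, (cd⁷)¹⁶ = c, (cd⁷)¹⁷ = c²d⁷, (cd⁷)¹⁸ = d⁶, (cd⁷)¹⁹ = cd⁵, (cd⁷)²⁰ = c²d⁴, (cd⁷)²¹ = d³, (cd⁷)²² = cd², (cd⁷)²³ = c²d, (cd⁷)²⁴ = e.
The smallest positive k with (cd⁷)ᵏ = e is 24.

Answer: 24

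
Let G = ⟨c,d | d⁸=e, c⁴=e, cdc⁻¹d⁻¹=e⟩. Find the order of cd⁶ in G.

Compute successive powers until reaching e:
  (cd⁶)¹ = cd⁶, (cd⁶)² = c²d⁴, (cd⁶)³ = c³d², (cd⁶)⁴ = e.
The smallest positive k with (cd⁶)ᵏ = e is 4.

Answer: 4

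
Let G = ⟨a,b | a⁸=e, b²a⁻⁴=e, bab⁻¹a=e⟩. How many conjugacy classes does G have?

The conjugacy classes (representative and size) are:
  [e] (size 1), [a⁷] (size 2), [a²] (size 2), [a⁵] (size 2), [a⁴] (size 1), [a²b⁻¹] (size 4), [a³b] (size 4).
Class equation: 1 + 2 + 2 + 2 + 1 + 4 + 4 = 16 = |G|. So G has 7 conjugacy classes.

Answer: 7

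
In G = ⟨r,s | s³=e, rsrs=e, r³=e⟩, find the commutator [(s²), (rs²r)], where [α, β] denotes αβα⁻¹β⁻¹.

[(s²), (rs²r)] = (s²)·(rs²r)·(s²)⁻¹·(rs²r)⁻¹.
  (s²) · (rs²r) = r²s
  (r²s) · s = r²s²
  (r²s²) · (rs²r) = rs

Answer: rs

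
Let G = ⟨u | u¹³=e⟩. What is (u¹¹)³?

Compute successive powers of (u¹¹), reducing at each step:
  (u¹¹)²: (u¹¹) · u¹¹ = u⁹
  (u¹¹)³: (u⁹) · u¹¹ = u⁷

Answer: u⁷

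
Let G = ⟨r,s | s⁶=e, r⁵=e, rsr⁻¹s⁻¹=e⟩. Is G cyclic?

|G| = 30. The element rs has order 30 (its powers give 30 distinct elements), so ⟨rs⟩ = G and G is cyclic.

Answer: Yes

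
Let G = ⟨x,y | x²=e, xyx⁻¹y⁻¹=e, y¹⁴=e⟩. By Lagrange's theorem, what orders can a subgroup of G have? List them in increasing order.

|G| = 28 = 2² · 7. By Lagrange's theorem the order of any subgroup divides 28; the divisors of 28 are 1, 2, 4, 7, 14, 28.

Answer: 1, 2, 4, 7, 14, 28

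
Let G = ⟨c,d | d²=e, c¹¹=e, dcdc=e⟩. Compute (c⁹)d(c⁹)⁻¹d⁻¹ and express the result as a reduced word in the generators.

[(c⁹), d] = (c⁹)·d·(c⁹)⁻¹·d⁻¹.
  (c⁹) · d = c⁹d
  (c⁹d) · (c²) = c⁷d
  (c⁷d) · d = c⁷

Answer: c⁷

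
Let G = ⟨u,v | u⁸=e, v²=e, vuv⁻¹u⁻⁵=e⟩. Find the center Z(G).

An element z ∈ Z(G) iff z commutes with every generator.
For example u² is central: (u²)·u = u³ = u·(u²); (u²)·v = u²v = v·(u²).
Whereas u ∉ Z(G) since u·v = uv ≠ u⁵v = v·u.
Checking each of the 16 elements this way gives Z(G) = {e, u², u⁴, u⁶}, of order 4.

Answer: {e, u², u⁴, u⁶}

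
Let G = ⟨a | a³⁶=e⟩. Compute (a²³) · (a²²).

Compute (a²³) · (a²²) by multiplying left to right and reducing via the relations at each step:
  (a²³) · a²² = a⁹

Answer: a⁹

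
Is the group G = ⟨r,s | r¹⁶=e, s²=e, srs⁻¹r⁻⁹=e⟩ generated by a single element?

Every cyclic group is abelian. But r·s = rs while s·r = r⁹s, so r·s ≠ s·r and G is not abelian. Hence G is not cyclic.

Answer: No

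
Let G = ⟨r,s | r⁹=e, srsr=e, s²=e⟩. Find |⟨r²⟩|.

|⟨r²⟩| equals the order of r². Compute successive powers until reaching e:
  (r²)¹ = r², (r²)² = r⁴, (r²)³ = r⁶, (r²)⁴ = r⁸, (r²)⁵ = r, (r²)⁶ = r³, (r²)⁷ = r⁵, (r²)⁸ = r⁷, (r²)⁹ = e.
The smallest positive k with (r²)ᵏ = e is 9, so |⟨r²⟩| = 9.

Answer: 9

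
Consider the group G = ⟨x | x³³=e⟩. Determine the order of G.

G is generated by a single element, so G is cyclic. The relator gives x³³ = e and no smaller power is forced to be e, so the 33 powers {e, x, x², x³, x⁴, x⁵, x⁶, x⁷, x⁸, x⁹, x²², x²³, x²¹, x²⁰, x²⁴, x²⁵, x²⁶, x²⁷, x²⁸, x²⁹, x³², x³¹, x³⁰, x¹², x¹³, x¹¹, x¹⁰, x¹⁴, x¹⁵, x¹⁶, x¹⁷, x¹⁸, x¹⁹} are distinct. Hence |G| = 33.

Answer: 33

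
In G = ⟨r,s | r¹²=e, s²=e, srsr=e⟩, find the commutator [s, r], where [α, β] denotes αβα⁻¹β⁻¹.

[s, r] = s·r·s⁻¹·r⁻¹.
  s · r = r¹¹s
  (r¹¹s) · s = r¹¹
  (r¹¹) · (r¹¹) = r¹⁰

Answer: r¹⁰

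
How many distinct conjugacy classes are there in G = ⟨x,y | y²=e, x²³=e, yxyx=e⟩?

The conjugacy classes (representative and size) are:
  [e] (size 1), [x] (size 2), [x²¹] (size 2), [x²⁰] (size 2), [x⁴] (size 2), [x¹⁸] (size 2), [x⁶] (size 2), [x¹⁶] (size 2), [x⁸] (size 2), [x⁹] (size 2), [x¹⁰] (size 2), [x¹²] (size 2), [x¹⁸y] (size 23).
Class equation: 1 + 2 + 2 + 2 + 2 + 2 + 2 + 2 + 2 + 2 + 2 + 2 + 23 = 46 = |G|. So G has 13 conjugacy classes.

Answer: 13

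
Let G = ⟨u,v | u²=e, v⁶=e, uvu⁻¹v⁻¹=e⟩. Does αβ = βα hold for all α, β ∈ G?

Each pair of generators commutes: u·v = uv = v·u. Since the generators pairwise commute, every element of G commutes with every other, so G is abelian.

Answer: Yes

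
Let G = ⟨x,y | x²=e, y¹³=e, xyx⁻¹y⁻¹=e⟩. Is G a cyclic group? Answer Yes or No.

|G| = 26. The element xy has order 26 (its powers give 26 distinct elements), so ⟨xy⟩ = G and G is cyclic.

Answer: Yes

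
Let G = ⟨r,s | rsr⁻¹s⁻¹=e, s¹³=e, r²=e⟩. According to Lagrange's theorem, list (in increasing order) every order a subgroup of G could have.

|G| = 26 = 2 · 13. By Lagrange's theorem the order of any subgroup divides 26; the divisors of 26 are 1, 2, 13, 26.

Answer: 1, 2, 13, 26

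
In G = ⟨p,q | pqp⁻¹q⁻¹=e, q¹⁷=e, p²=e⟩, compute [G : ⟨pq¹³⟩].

First find ord(pq¹³) by computing successive powers:
  (pq¹³)¹ = pq¹³, (pq¹³)² = q⁹, (pq¹³)³ = pq⁵, (pq¹³)⁴ = q, (pq¹³)⁵ = pq¹⁴, (pq¹³)⁶ = q¹⁰, (pq¹³)⁷ = pq⁶, (pq¹³)⁸ = q², (pq¹³)⁹ = pq¹⁵, (pq¹³)¹⁰ = q¹¹, (pq¹³)¹¹ = pq⁷, (pq¹³)¹² = q³, (pq¹³)¹³ = pq¹⁶, (pq¹³)¹⁴ = q¹², (pq¹³)¹⁵ = pq⁸, (pq¹³)¹⁶ = q⁴, (pq¹³)¹⁷ = p, (pq¹³)¹⁸ = q¹³, (pq¹³)¹⁹ = pq⁹, (pq¹³)²⁰ = q⁵, (pq¹³)²¹ = pq, (pq¹³)²² = q¹⁴, (pq¹³)²³ = pq¹⁰, (pq¹³)²⁴ = q⁶, (pq¹³)²⁵ = pq², (pq¹³)²⁶ = q¹⁵, (pq¹³)²⁷ = pq¹¹, (pq¹³)²⁸ = q⁷, (pq¹³)²⁹ = pq³, (pq¹³)³⁰ = q¹⁶, (pq¹³)³¹ = pq¹², (pq¹³)³² = q⁸, (pq¹³)³³ = pq⁴, (pq¹³)³⁴ = e.
So |⟨pq¹³⟩| = ord(pq¹³) = 34. With |G| = 34, by Lagrange [G : ⟨pq¹³⟩] = 34/34 = 1.

Answer: 1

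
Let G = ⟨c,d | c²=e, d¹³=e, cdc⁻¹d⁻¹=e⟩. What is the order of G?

Enumerate words in the generators, reducing via the relations: the distinct elements are
  {c, d, e, cd, d², d³, d⁴, d⁵, d⁶, d⁷, d⁸, d⁹, cd², cd³, cd⁴, cd⁵, cd⁶, cd⁷, cd⁸, cd⁹, d¹², d¹¹, d¹⁰, cd¹², cd¹¹, cd¹⁰}.
No further products give new elements, so |G| = 26.

Answer: 26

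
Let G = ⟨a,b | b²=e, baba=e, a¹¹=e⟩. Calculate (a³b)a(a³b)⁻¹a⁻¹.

[(a³b), a] = (a³b)·a·(a³b)⁻¹·a⁻¹.
  (a³b) · a = a²b
  (a²b) · (a³b) = a¹⁰
  (a¹⁰) · (a¹⁰) = a⁹

Answer: a⁹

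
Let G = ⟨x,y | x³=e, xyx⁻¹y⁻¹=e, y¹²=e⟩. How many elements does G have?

Enumerate words in the generators, reducing via the relations: the distinct elements are
  {e, x, y, xy, x², y², y³, y⁴, y⁵, y⁶, y⁷, y⁸, y⁹, xy², xy³, xy⁴, xy⁵, xy⁶, xy⁷, xy⁸, xy⁹, x²y, y¹¹, y¹⁰, xy¹¹, xy¹⁰, x²y², x²y³, x²y⁴, x²y⁵, x²y⁶, x²y⁷, x²y⁸, x²y⁹, x²y¹¹, x²y¹⁰}.
No further products give new elements, so |G| = 36.

Answer: 36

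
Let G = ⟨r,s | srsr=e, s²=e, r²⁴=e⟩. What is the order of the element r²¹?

Compute successive powers until reaching e:
  (r²¹)¹ = r²¹, (r²¹)² = r¹⁸, (r²¹)³ = r¹⁵, (r²¹)⁴ = r¹², (r²¹)⁵ = r⁹, (r²¹)⁶ = r⁶, (r²¹)⁷ = r³, (r²¹)⁸ = e.
The smallest positive k with (r²¹)ᵏ = e is 8.

Answer: 8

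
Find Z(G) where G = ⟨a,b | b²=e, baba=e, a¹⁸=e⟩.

An element z ∈ Z(G) iff z commutes with every generator.
For example a⁹ is central: (a⁹)·a = a¹⁰ = a·(a⁹); (a⁹)·b = a⁹b = b·(a⁹).
Whereas a ∉ Z(G) since a·b = ab ≠ a¹⁷b = b·a.
Checking each of the 36 elements this way gives Z(G) = {e, a⁹}, of order 2.

Answer: {e, a⁹}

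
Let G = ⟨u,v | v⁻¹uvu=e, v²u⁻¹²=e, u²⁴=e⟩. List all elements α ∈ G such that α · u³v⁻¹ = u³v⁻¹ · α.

⟨u³v⁻¹⟩ ⊆ C_G(u³v⁻¹) since powers of u³v⁻¹ commute with u³v⁻¹; so |C_G(u³v⁻¹)| ≥ |⟨u³v⁻¹⟩| = 4.
By orbit–stabilizer, |C_G(u³v⁻¹)| = |G| / |conj. class of u³v⁻¹| = 48 / 12 = 4.
The 4 elements commuting with u³v⁻¹ are {e, u¹², u³v, u³v⁻¹}.

Answer: {e, u¹², u³v, u³v⁻¹}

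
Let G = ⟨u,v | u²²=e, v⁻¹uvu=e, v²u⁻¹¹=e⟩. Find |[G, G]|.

G' = [G, G] is generated by all commutators. The generator-pair commutators are: [u, v] = u².
The subgroup they normally generate is {e, u², u⁴, u⁶, u⁸, u¹⁰, u¹², u¹⁴, u¹⁶, u¹⁸, u²⁰}, of order 11.
Check: |G/G'| = 44/11 = 4 is the order of the abelianisation.

Answer: 11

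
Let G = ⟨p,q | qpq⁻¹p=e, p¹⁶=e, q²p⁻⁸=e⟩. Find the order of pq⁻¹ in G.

Compute successive powers until reaching e:
  (pq⁻¹)¹ = pq⁻¹, (pq⁻¹)² = p⁸, (pq⁻¹)³ = pq, (pq⁻¹)⁴ = e.
The smallest positive k with (pq⁻¹)ᵏ = e is 4.

Answer: 4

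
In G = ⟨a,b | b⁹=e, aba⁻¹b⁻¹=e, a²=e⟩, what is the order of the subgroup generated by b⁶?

|⟨b⁶⟩| equals the order of b⁶. Compute successive powers until reaching e:
  (b⁶)¹ = b⁶, (b⁶)² = b³, (b⁶)³ = e.
The smallest positive k with (b⁶)ᵏ = e is 3, so |⟨b⁶⟩| = 3.

Answer: 3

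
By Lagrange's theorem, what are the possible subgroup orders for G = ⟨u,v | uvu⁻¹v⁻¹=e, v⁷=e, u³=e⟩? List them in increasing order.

|G| = 21 = 3 · 7. By Lagrange's theorem the order of any subgroup divides 21; the divisors of 21 are 1, 3, 7, 21.

Answer: 1, 3, 7, 21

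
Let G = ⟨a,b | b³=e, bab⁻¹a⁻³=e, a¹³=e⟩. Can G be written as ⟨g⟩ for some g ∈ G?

Every cyclic group is abelian. But a·b = ab while b·a = a³b, so a·b ≠ b·a and G is not abelian. Hence G is not cyclic.

Answer: No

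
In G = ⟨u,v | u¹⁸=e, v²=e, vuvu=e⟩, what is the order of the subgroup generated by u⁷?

|⟨u⁷⟩| equals the order of u⁷. Compute successive powers until reaching e:
  (u⁷)¹ = u⁷, (u⁷)² = u¹⁴, (u⁷)³ = u³, (u⁷)⁴ = u¹⁰, (u⁷)⁵ = u¹⁷, (u⁷)⁶ = u⁶, (u⁷)⁷ = u¹³, (u⁷)⁸ = u², (u⁷)⁹ = u⁹, (u⁷)¹⁰ = u¹⁶, (u⁷)¹¹ = u⁵, (u⁷)¹² = u¹², (u⁷)¹³ = u, (u⁷)¹⁴ = u⁸, (u⁷)¹⁵ = u¹⁵, (u⁷)¹⁶ = u⁴, (u⁷)¹⁷ = u¹¹, (u⁷)¹⁸ = e.
The smallest positive k with (u⁷)ᵏ = e is 18, so |⟨u⁷⟩| = 18.

Answer: 18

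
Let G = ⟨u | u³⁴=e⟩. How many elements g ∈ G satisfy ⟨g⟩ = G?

G is cyclic of order 34. An element generates G iff its order is 34, and a cyclic group of order 34 has exactly φ(34) = 16 such elements.

Answer: 16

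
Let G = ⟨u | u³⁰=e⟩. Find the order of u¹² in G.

Compute successive powers until reaching e:
  (u¹²)¹ = u¹², (u¹²)² = u²⁴, (u¹²)³ = u⁶, (u¹²)⁴ = u¹⁸, (u¹²)⁵ = e.
The smallest positive k with (u¹²)ᵏ = e is 5.

Answer: 5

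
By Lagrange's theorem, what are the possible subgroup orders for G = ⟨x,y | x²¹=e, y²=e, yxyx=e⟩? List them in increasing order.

|G| = 42 = 2 · 3 · 7. By Lagrange's theorem the order of any subgroup divides 42; the divisors of 42 are 1, 2, 3, 6, 7, 14, 21, 42.

Answer: 1, 2, 3, 6, 7, 14, 21, 42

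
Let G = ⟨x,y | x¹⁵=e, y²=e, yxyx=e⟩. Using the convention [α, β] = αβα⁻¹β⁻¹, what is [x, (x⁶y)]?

[x, (x⁶y)] = x·(x⁶y)·x⁻¹·(x⁶y)⁻¹.
  x · (x⁶y) = x⁷y
  (x⁷y) · (x¹⁴) = x⁸y
  (x⁸y) · (x⁶y) = x²

Answer: x²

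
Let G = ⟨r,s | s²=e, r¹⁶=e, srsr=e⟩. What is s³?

Compute successive powers of s, reducing at each step:
  s²: s · s = e
  s³: e · s = s

Answer: s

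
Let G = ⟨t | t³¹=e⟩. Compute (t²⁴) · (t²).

Compute (t²⁴) · (t²) by multiplying left to right and reducing via the relations at each step:
  (t²⁴) · t² = t²⁶

Answer: t²⁶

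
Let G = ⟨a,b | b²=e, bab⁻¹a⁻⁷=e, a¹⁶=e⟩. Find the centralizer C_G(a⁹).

⟨a⁹⟩ ⊆ C_G(a⁹) since powers of a⁹ commute with a⁹; so |C_G(a⁹)| ≥ |⟨a⁹⟩| = 16.
By orbit–stabilizer, |C_G(a⁹)| = |G| / |conj. class of a⁹| = 32 / 2 = 16.
The 16 elements commuting with a⁹ are {e, a, a², a³, a⁴, a⁵, a⁶, a⁷, a⁸, a⁹, a¹⁰, a¹¹, a¹², a¹³, a¹⁴, a¹⁵}.

Answer: {e, a, a², a³, a⁴, a⁵, a⁶, a⁷, a⁸, a⁹, a¹⁰, a¹¹, a¹², a¹³, a¹⁴, a¹⁵}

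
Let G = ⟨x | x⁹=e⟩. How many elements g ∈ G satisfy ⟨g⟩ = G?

G is cyclic of order 9. An element generates G iff its order is 9, and a cyclic group of order 9 has exactly φ(9) = 6 such elements.

Answer: 6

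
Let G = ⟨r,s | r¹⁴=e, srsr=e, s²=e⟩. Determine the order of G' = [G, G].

G' = [G, G] is generated by all commutators. The generator-pair commutators are: [r, s] = r².
The subgroup they normally generate is {e, r², r⁴, r⁶, r⁸, r¹⁰, r¹²}, of order 7.
Check: |G/G'| = 28/7 = 4 is the order of the abelianisation.

Answer: 7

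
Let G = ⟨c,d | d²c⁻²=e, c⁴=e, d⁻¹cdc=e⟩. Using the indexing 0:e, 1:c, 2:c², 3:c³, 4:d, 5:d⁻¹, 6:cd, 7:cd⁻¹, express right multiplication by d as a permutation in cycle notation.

(0 4 2 5)(1 6 3 7)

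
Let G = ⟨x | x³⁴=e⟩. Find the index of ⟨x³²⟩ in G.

First find ord(x³²) by computing successive powers:
  (x³²)¹ = x³², (x³²)² = x³⁰, (x³²)³ = x²⁸, (x³²)⁴ = x²⁶, (x³²)⁵ = x²⁴, (x³²)⁶ = x²², (x³²)⁷ = x²⁰, (x³²)⁸ = x¹⁸, (x³²)⁹ = x¹⁶, (x³²)¹⁰ = x¹⁴, (x³²)¹¹ = x¹², (x³²)¹² = x¹⁰, (x³²)¹³ = x⁸, (x³²)¹⁴ = x⁶, (x³²)¹⁵ = x⁴, (x³²)¹⁶ = x², (x³²)¹⁷ = e.
So |⟨x³²⟩| = ord(x³²) = 17. With |G| = 34, by Lagrange [G : ⟨x³²⟩] = 34/17 = 2.

Answer: 2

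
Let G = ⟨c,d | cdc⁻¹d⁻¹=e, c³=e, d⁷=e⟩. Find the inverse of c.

The order of c is 3 (smallest k with cᵏ = e), so c⁻¹ = c² = c².
Check: c · (c²) → c · c² = e, giving e as required.

Answer: c²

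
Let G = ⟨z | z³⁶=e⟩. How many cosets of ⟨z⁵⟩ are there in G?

First find ord(z⁵) by computing successive powers:
  (z⁵)¹ = z⁵, (z⁵)² = z¹⁰, (z⁵)³ = z¹⁵, (z⁵)⁴ = z²⁰, (z⁵)⁵ = z²⁵, (z⁵)⁶ = z³⁰, (z⁵)⁷ = z³⁵, (z⁵)⁸ = z⁴, (z⁵)⁹ = z⁹, (z⁵)¹⁰ = z¹⁴, (z⁵)¹¹ = z¹⁹, (z⁵)¹² = z²⁴, (z⁵)¹³ = z²⁹, (z⁵)¹⁴ = z³⁴, (z⁵)¹⁵ = z³, (z⁵)¹⁶ = z⁸, (z⁵)¹⁷ = z¹³, (z⁵)¹⁸ = z¹⁸, (z⁵)¹⁹ = z²³, (z⁵)²⁰ = z²⁸, (z⁵)²¹ = z³³, (z⁵)²² = z², (z⁵)²³ = z⁷, (z⁵)²⁴ = z¹², (z⁵)²⁵ = z¹⁷, (z⁵)²⁶ = z²², (z⁵)²⁷ = z²⁷, (z⁵)²⁸ = z³², (z⁵)²⁹ = z, (z⁵)³⁰ = z⁶, (z⁵)³¹ = z¹¹, (z⁵)³² = z¹⁶, (z⁵)³³ = z²¹, (z⁵)³⁴ = z²⁶, (z⁵)³⁵ = z³¹, (z⁵)³⁶ = e.
So |⟨z⁵⟩| = ord(z⁵) = 36. With |G| = 36, by Lagrange [G : ⟨z⁵⟩] = 36/36 = 1.

Answer: 1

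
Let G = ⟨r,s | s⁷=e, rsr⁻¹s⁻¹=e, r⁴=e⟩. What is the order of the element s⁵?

Compute successive powers until reaching e:
  (s⁵)¹ = s⁵, (s⁵)² = s³, (s⁵)³ = s, (s⁵)⁴ = s⁶, (s⁵)⁵ = s⁴, (s⁵)⁶ = s², (s⁵)⁷ = e.
The smallest positive k with (s⁵)ᵏ = e is 7.

Answer: 7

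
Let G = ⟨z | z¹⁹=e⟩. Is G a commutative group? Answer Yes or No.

G has a single generator, so G is cyclic and hence abelian.

Answer: Yes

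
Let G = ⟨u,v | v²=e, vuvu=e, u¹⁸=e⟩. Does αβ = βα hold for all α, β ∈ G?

u·v = uv but v·u = u¹⁷v, so u·v ≠ v·u and G is not abelian.

Answer: No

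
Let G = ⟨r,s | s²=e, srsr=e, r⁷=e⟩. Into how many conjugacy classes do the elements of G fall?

The conjugacy classes (representative and size) are:
  [e] (size 1), [r⁶] (size 2), [r⁵] (size 2), [r⁴] (size 2), [rs] (size 7).
Class equation: 1 + 2 + 2 + 2 + 7 = 14 = |G|. So G has 5 conjugacy classes.

Answer: 5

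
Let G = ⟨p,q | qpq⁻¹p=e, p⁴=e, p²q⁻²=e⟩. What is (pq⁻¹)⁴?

Compute successive powers of (pq⁻¹), reducing at each step:
  (pq⁻¹)²: (pq⁻¹) · p = q⁻¹;   (q⁻¹) · q⁻¹ = p²
  (pq⁻¹)³: (p²) · p = p³;   (p³) · q⁻¹ = pq
  (pq⁻¹)⁴: (pq) · p = q;   q · q⁻¹ = e

Answer: e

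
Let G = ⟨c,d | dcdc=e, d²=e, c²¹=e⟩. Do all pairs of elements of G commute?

c·d = cd but d·c = c²⁰d, so c·d ≠ d·c and G is not abelian.

Answer: No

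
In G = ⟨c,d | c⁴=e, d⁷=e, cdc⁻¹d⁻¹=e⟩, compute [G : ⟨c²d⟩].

First find ord(c²d) by computing successive powers:
  (c²d)¹ = c²d, (c²d)² = d², (c²d)³ = c²d³, (c²d)⁴ = d⁴, (c²d)⁵ = c²d⁵, (c²d)⁶ = d⁶, (c²d)⁷ = c², (c²d)⁸ = d, (c²d)⁹ = c²d², (c²d)¹⁰ = d³, (c²d)¹¹ = c²d⁴, (c²d)¹² = d⁵, (c²d)¹³ = c²d⁶, (c²d)¹⁴ = e.
So |⟨c²d⟩| = ord(c²d) = 14. With |G| = 28, by Lagrange [G : ⟨c²d⟩] = 28/14 = 2.

Answer: 2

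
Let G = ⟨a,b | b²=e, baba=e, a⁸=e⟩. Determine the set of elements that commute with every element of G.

An element z ∈ Z(G) iff z commutes with every generator.
For example a⁴ is central: (a⁴)·a = a⁵ = a·(a⁴); (a⁴)·b = a⁴b = b·(a⁴).
Whereas a ∉ Z(G) since a·b = ab ≠ a⁷b = b·a.
Checking each of the 16 elements this way gives Z(G) = {e, a⁴}, of order 2.

Answer: {e, a⁴}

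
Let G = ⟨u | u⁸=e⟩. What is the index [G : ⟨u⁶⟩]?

First find ord(u⁶) by computing successive powers:
  (u⁶)¹ = u⁶, (u⁶)² = u⁴, (u⁶)³ = u², (u⁶)⁴ = e.
So |⟨u⁶⟩| = ord(u⁶) = 4. With |G| = 8, by Lagrange [G : ⟨u⁶⟩] = 8/4 = 2.

Answer: 2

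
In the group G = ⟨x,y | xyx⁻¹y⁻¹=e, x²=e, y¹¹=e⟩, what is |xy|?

Compute successive powers until reaching e:
  (xy)¹ = xy, (xy)² = y², (xy)³ = xy³, (xy)⁴ = y⁴, (xy)⁵ = xy⁵, (xy)⁶ = y⁶, (xy)⁷ = xy⁷, (xy)⁸ = y⁸, (xy)⁹ = xy⁹, (xy)¹⁰ = y¹⁰, (xy)¹¹ = x, (xy)¹² = y, (xy)¹³ = xy², (xy)¹⁴ = y³, (xy)¹⁵ = xy⁴, (xy)¹⁶ = y⁵, (xy)¹⁷ = xy⁶, (xy)¹⁸ = y⁷, (xy)¹⁹ = xy⁸, (xy)²⁰ = y⁹, (xy)²¹ = xy¹⁰, (xy)²² = e.
The smallest positive k with (xy)ᵏ = e is 22.

Answer: 22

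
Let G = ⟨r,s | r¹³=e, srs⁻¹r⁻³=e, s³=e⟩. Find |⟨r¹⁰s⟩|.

|⟨r¹⁰s⟩| equals the order of r¹⁰s. Compute successive powers until reaching e:
  (r¹⁰s)¹ = r¹⁰s, (r¹⁰s)² = rs², (r¹⁰s)³ = e.
The smallest positive k with (r¹⁰s)ᵏ = e is 3, so |⟨r¹⁰s⟩| = 3.

Answer: 3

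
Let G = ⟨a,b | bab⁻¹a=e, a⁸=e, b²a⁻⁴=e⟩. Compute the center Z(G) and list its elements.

An element z ∈ Z(G) iff z commutes with every generator.
For example a⁴ is central: (a⁴)·a = a⁵ = a·(a⁴); (a⁴)·b = b⁻¹ = b·(a⁴).
Whereas a ∉ Z(G) since a·b = ab ≠ a³b⁻¹ = b·a.
Checking each of the 16 elements this way gives Z(G) = {e, a⁴}, of order 2.

Answer: {e, a⁴}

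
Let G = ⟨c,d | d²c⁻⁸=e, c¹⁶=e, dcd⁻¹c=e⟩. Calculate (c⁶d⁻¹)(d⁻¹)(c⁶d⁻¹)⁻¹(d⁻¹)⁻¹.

[(c⁶d⁻¹), (d⁻¹)] = (c⁶d⁻¹)·(d⁻¹)·(c⁶d⁻¹)⁻¹·(d⁻¹)⁻¹.
  (c⁶d⁻¹) · (d⁻¹) = c¹⁴
  (c¹⁴) · (c⁶d) = c⁴d
  (c⁴d) · d = c¹²

Answer: c¹²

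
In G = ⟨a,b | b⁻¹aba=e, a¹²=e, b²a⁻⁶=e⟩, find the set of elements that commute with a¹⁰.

⟨a¹⁰⟩ ⊆ C_G(a¹⁰) since powers of a¹⁰ commute with a¹⁰; so |C_G(a¹⁰)| ≥ |⟨a¹⁰⟩| = 6.
By orbit–stabilizer, |C_G(a¹⁰)| = |G| / |conj. class of a¹⁰| = 24 / 2 = 12.
The 12 elements commuting with a¹⁰ are {e, a, a², a³, a⁴, a⁵, a⁶, a⁷, a⁸, a⁹, a¹⁰, a¹¹}.

Answer: {e, a, a², a³, a⁴, a⁵, a⁶, a⁷, a⁸, a⁹, a¹⁰, a¹¹}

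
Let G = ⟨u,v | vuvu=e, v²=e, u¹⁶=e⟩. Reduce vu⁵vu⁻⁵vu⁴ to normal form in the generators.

Multiply left to right, reducing at each step:
  v · u⁵ = u¹¹v
  (u¹¹v) · v = u¹¹
  (u¹¹) · u⁻⁵ = u⁶
  (u⁶) · v = u⁶v
  (u⁶v) · u⁴ = u²v

Answer: u²v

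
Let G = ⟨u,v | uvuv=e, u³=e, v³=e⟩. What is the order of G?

Enumerate words in the generators, reducing via the relations: the distinct elements are
  {e, u, v, uv, u², v², uv², u²v, vu², v²u, uv²u, u²v²}.
No further products give new elements, so |G| = 12.

Answer: 12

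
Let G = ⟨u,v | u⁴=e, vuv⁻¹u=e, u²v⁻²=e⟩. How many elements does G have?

Enumerate words in the generators, reducing via the relations: the distinct elements are
  {e, u, v, uv, u², u³, v⁻¹, uv⁻¹}.
No further products give new elements, so |G| = 8.

Answer: 8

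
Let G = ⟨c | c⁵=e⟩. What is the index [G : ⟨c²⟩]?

First find ord(c²) by computing successive powers:
  (c²)¹ = c², (c²)² = c⁴, (c²)³ = c, (c²)⁴ = c³, (c²)⁵ = e.
So |⟨c²⟩| = ord(c²) = 5. With |G| = 5, by Lagrange [G : ⟨c²⟩] = 5/5 = 1.

Answer: 1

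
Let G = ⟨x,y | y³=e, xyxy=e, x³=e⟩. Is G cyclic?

Every cyclic group is abelian. But x·y = xy while y·x = x²y², so x·y ≠ y·x and G is not abelian. Hence G is not cyclic.

Answer: No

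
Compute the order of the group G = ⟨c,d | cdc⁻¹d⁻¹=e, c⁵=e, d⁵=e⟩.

Enumerate words in the generators, reducing via the relations: the distinct elements are
  {c, d, e, cd, c², c³, c⁴, d², d³, d⁴, cd², cd³, cd⁴, c²d, c³d, c⁴d, c²d², c²d³, c²d⁴, c³d², c³d³, c³d⁴, c⁴d², c⁴d³, c⁴d⁴}.
No further products give new elements, so |G| = 25.

Answer: 25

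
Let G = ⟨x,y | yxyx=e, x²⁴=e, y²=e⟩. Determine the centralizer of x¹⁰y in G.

⟨x¹⁰y⟩ ⊆ C_G(x¹⁰y) since powers of x¹⁰y commute with x¹⁰y; so |C_G(x¹⁰y)| ≥ |⟨x¹⁰y⟩| = 2.
By orbit–stabilizer, |C_G(x¹⁰y)| = |G| / |conj. class of x¹⁰y| = 48 / 12 = 4.
The 4 elements commuting with x¹⁰y are {e, x¹², x¹⁰y, x²²y}.

Answer: {e, x¹², x¹⁰y, x²²y}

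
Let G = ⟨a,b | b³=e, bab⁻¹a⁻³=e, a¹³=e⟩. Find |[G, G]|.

G' = [G, G] is generated by all commutators. The generator-pair commutators are: [a, b] = a¹¹.
The subgroup they normally generate is {e, a, a², a³, a⁴, a⁵, a⁶, a⁷, a⁸, a⁹, a¹⁰, a¹¹, a¹²}, of order 13.
Check: |G/G'| = 39/13 = 3 is the order of the abelianisation.

Answer: 13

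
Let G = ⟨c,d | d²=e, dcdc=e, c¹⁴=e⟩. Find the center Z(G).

An element z ∈ Z(G) iff z commutes with every generator.
For example c⁷ is central: (c⁷)·c = c⁸ = c·(c⁷); (c⁷)·d = c⁷d = d·(c⁷).
Whereas c ∉ Z(G) since c·d = cd ≠ c¹³d = d·c.
Checking each of the 28 elements this way gives Z(G) = {e, c⁷}, of order 2.

Answer: {e, c⁷}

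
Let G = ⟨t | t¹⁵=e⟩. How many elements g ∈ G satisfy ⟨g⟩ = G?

G is cyclic of order 15. An element generates G iff its order is 15, and a cyclic group of order 15 has exactly φ(15) = 8 such elements.

Answer: 8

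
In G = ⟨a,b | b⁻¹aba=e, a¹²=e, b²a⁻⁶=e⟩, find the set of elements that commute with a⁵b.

⟨a⁵b⟩ ⊆ C_G(a⁵b) since powers of a⁵b commute with a⁵b; so |C_G(a⁵b)| ≥ |⟨a⁵b⟩| = 4.
By orbit–stabilizer, |C_G(a⁵b)| = |G| / |conj. class of a⁵b| = 24 / 6 = 4.
The 4 elements commuting with a⁵b are {e, a⁶, a⁵b, a⁵b⁻¹}.

Answer: {e, a⁶, a⁵b, a⁵b⁻¹}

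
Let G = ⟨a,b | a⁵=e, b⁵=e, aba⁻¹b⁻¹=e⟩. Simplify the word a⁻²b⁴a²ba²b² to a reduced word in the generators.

Multiply left to right, reducing at each step:
  (a³) · b⁴ = a³b⁴
  (a³b⁴) · a² = b⁴
  (b⁴) · b = e
  e · a² = a²
  (a²) · b² = a²b²

Answer: a²b²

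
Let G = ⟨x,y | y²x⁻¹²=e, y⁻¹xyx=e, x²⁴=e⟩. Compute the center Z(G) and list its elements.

An element z ∈ Z(G) iff z commutes with every generator.
For example x¹² is central: (x¹²)·x = x¹³ = x·(x¹²); (x¹²)·y = y⁻¹ = y·(x¹²).
Whereas x ∉ Z(G) since x·y = xy ≠ x¹¹y⁻¹ = y·x.
Checking each of the 48 elements this way gives Z(G) = {e, x¹²}, of order 2.

Answer: {e, x¹²}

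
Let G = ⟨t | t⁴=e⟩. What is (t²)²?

Compute successive powers of (t²), reducing at each step:
  (t²)²: (t²) · t² = e

Answer: e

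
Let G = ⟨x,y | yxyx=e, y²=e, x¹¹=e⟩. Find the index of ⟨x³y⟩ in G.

First find ord(x³y) by computing successive powers:
  (x³y)¹ = x³y, (x³y)² = e.
So |⟨x³y⟩| = ord(x³y) = 2. With |G| = 22, by Lagrange [G : ⟨x³y⟩] = 22/2 = 11.

Answer: 11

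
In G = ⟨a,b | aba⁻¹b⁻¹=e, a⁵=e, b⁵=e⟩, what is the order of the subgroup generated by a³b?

|⟨a³b⟩| equals the order of a³b. Compute successive powers until reaching e:
  (a³b)¹ = a³b, (a³b)² = ab², (a³b)³ = a⁴b³, (a³b)⁴ = a²b⁴, (a³b)⁵ = e.
The smallest positive k with (a³b)ᵏ = e is 5, so |⟨a³b⟩| = 5.

Answer: 5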